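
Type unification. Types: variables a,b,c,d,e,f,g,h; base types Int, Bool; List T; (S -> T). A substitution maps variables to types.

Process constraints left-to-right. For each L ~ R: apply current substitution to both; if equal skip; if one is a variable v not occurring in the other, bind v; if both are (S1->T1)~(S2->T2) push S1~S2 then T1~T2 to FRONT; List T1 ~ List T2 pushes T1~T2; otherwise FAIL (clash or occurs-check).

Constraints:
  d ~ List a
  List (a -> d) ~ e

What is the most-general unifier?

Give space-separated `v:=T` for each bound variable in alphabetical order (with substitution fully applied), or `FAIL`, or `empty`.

Answer: d:=List a e:=List (a -> List a)

Derivation:
step 1: unify d ~ List a  [subst: {-} | 1 pending]
  bind d := List a
step 2: unify List (a -> List a) ~ e  [subst: {d:=List a} | 0 pending]
  bind e := List (a -> List a)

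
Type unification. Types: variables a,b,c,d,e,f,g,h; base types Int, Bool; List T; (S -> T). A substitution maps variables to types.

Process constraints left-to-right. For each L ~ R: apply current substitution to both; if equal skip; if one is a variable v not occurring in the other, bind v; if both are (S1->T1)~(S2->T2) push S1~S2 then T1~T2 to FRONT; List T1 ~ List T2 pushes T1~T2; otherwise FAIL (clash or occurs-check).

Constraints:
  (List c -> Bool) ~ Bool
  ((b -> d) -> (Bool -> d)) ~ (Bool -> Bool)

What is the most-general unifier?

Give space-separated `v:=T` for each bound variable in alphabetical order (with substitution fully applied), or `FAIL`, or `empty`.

step 1: unify (List c -> Bool) ~ Bool  [subst: {-} | 1 pending]
  clash: (List c -> Bool) vs Bool

Answer: FAIL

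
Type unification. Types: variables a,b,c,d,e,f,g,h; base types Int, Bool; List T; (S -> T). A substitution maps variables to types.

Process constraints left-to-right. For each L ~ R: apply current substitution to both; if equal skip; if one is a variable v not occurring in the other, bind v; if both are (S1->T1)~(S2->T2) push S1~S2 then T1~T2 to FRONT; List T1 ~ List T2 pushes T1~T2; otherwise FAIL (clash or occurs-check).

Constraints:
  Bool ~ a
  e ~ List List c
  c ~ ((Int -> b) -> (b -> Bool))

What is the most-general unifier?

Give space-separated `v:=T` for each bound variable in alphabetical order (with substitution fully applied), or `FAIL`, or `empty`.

step 1: unify Bool ~ a  [subst: {-} | 2 pending]
  bind a := Bool
step 2: unify e ~ List List c  [subst: {a:=Bool} | 1 pending]
  bind e := List List c
step 3: unify c ~ ((Int -> b) -> (b -> Bool))  [subst: {a:=Bool, e:=List List c} | 0 pending]
  bind c := ((Int -> b) -> (b -> Bool))

Answer: a:=Bool c:=((Int -> b) -> (b -> Bool)) e:=List List ((Int -> b) -> (b -> Bool))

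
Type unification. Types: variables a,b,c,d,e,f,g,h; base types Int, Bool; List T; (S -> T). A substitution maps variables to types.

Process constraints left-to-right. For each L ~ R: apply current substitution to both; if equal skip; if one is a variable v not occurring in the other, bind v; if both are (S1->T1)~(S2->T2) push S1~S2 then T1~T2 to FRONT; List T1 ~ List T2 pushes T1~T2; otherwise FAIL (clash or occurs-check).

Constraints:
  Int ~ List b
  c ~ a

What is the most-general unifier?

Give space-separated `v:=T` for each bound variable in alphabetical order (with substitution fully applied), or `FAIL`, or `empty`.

step 1: unify Int ~ List b  [subst: {-} | 1 pending]
  clash: Int vs List b

Answer: FAIL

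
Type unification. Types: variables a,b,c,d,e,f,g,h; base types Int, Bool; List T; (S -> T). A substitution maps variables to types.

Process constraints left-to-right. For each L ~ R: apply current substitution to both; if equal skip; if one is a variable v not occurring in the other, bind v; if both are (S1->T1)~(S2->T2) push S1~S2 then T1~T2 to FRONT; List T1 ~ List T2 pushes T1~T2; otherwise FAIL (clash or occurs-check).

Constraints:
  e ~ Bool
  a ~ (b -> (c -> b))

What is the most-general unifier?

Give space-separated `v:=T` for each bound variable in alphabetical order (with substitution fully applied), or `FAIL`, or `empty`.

step 1: unify e ~ Bool  [subst: {-} | 1 pending]
  bind e := Bool
step 2: unify a ~ (b -> (c -> b))  [subst: {e:=Bool} | 0 pending]
  bind a := (b -> (c -> b))

Answer: a:=(b -> (c -> b)) e:=Bool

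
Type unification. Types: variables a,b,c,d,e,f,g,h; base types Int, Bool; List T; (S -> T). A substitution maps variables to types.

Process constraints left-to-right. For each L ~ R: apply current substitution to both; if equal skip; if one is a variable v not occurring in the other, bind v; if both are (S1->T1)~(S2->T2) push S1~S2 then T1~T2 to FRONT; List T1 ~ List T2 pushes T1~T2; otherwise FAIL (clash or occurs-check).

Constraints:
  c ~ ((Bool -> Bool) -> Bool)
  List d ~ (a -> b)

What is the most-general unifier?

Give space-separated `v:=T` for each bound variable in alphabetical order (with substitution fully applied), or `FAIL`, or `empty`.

Answer: FAIL

Derivation:
step 1: unify c ~ ((Bool -> Bool) -> Bool)  [subst: {-} | 1 pending]
  bind c := ((Bool -> Bool) -> Bool)
step 2: unify List d ~ (a -> b)  [subst: {c:=((Bool -> Bool) -> Bool)} | 0 pending]
  clash: List d vs (a -> b)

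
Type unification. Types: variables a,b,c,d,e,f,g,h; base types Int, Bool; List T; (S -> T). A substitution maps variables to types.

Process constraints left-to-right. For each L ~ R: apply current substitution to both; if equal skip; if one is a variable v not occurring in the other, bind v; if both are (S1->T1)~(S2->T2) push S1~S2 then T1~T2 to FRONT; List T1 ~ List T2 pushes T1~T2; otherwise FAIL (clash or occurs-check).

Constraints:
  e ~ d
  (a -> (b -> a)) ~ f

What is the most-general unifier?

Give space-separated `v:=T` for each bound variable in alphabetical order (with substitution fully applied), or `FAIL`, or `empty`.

step 1: unify e ~ d  [subst: {-} | 1 pending]
  bind e := d
step 2: unify (a -> (b -> a)) ~ f  [subst: {e:=d} | 0 pending]
  bind f := (a -> (b -> a))

Answer: e:=d f:=(a -> (b -> a))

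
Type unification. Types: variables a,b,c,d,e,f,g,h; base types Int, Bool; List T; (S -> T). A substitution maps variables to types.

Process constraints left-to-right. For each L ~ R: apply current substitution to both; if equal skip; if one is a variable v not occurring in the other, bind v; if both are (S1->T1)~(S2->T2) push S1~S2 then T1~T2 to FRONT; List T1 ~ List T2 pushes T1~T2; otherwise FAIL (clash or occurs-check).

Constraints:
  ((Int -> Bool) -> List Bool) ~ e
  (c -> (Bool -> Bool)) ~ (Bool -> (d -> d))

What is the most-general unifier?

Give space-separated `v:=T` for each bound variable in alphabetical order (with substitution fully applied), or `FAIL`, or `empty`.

Answer: c:=Bool d:=Bool e:=((Int -> Bool) -> List Bool)

Derivation:
step 1: unify ((Int -> Bool) -> List Bool) ~ e  [subst: {-} | 1 pending]
  bind e := ((Int -> Bool) -> List Bool)
step 2: unify (c -> (Bool -> Bool)) ~ (Bool -> (d -> d))  [subst: {e:=((Int -> Bool) -> List Bool)} | 0 pending]
  -> decompose arrow: push c~Bool, (Bool -> Bool)~(d -> d)
step 3: unify c ~ Bool  [subst: {e:=((Int -> Bool) -> List Bool)} | 1 pending]
  bind c := Bool
step 4: unify (Bool -> Bool) ~ (d -> d)  [subst: {e:=((Int -> Bool) -> List Bool), c:=Bool} | 0 pending]
  -> decompose arrow: push Bool~d, Bool~d
step 5: unify Bool ~ d  [subst: {e:=((Int -> Bool) -> List Bool), c:=Bool} | 1 pending]
  bind d := Bool
step 6: unify Bool ~ Bool  [subst: {e:=((Int -> Bool) -> List Bool), c:=Bool, d:=Bool} | 0 pending]
  -> identical, skip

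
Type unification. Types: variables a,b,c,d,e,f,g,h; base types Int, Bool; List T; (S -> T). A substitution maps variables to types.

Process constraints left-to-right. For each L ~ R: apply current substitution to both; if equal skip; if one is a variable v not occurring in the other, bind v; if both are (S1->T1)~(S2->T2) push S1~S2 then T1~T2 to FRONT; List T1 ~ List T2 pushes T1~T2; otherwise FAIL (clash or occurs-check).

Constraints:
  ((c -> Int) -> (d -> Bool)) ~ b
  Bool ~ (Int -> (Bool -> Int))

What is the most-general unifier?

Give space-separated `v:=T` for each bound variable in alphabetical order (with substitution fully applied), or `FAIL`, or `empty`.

step 1: unify ((c -> Int) -> (d -> Bool)) ~ b  [subst: {-} | 1 pending]
  bind b := ((c -> Int) -> (d -> Bool))
step 2: unify Bool ~ (Int -> (Bool -> Int))  [subst: {b:=((c -> Int) -> (d -> Bool))} | 0 pending]
  clash: Bool vs (Int -> (Bool -> Int))

Answer: FAIL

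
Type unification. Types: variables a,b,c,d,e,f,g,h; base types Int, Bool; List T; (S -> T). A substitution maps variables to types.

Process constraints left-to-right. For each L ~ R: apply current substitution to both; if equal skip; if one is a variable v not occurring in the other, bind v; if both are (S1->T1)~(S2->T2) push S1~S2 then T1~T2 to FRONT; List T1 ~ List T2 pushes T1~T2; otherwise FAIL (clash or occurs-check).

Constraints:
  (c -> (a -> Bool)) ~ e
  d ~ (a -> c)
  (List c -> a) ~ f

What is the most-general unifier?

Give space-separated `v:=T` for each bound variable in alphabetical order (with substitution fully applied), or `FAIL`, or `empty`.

Answer: d:=(a -> c) e:=(c -> (a -> Bool)) f:=(List c -> a)

Derivation:
step 1: unify (c -> (a -> Bool)) ~ e  [subst: {-} | 2 pending]
  bind e := (c -> (a -> Bool))
step 2: unify d ~ (a -> c)  [subst: {e:=(c -> (a -> Bool))} | 1 pending]
  bind d := (a -> c)
step 3: unify (List c -> a) ~ f  [subst: {e:=(c -> (a -> Bool)), d:=(a -> c)} | 0 pending]
  bind f := (List c -> a)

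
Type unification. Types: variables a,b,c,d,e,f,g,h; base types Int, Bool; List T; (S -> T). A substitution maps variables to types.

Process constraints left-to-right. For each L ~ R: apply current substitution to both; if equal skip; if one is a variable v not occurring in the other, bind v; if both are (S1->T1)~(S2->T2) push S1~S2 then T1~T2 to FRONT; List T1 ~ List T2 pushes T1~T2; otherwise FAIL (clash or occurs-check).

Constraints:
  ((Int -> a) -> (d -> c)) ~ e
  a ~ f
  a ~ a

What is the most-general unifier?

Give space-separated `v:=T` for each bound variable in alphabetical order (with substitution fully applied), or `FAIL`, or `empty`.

step 1: unify ((Int -> a) -> (d -> c)) ~ e  [subst: {-} | 2 pending]
  bind e := ((Int -> a) -> (d -> c))
step 2: unify a ~ f  [subst: {e:=((Int -> a) -> (d -> c))} | 1 pending]
  bind a := f
step 3: unify f ~ f  [subst: {e:=((Int -> a) -> (d -> c)), a:=f} | 0 pending]
  -> identical, skip

Answer: a:=f e:=((Int -> f) -> (d -> c))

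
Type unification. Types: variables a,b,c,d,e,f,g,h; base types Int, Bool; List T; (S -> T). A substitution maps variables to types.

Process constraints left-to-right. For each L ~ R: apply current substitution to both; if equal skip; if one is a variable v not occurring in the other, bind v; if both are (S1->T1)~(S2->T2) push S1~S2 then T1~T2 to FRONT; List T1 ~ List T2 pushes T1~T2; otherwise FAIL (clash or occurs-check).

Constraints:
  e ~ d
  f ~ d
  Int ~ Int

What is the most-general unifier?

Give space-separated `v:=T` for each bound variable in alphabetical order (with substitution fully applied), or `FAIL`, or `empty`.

step 1: unify e ~ d  [subst: {-} | 2 pending]
  bind e := d
step 2: unify f ~ d  [subst: {e:=d} | 1 pending]
  bind f := d
step 3: unify Int ~ Int  [subst: {e:=d, f:=d} | 0 pending]
  -> identical, skip

Answer: e:=d f:=d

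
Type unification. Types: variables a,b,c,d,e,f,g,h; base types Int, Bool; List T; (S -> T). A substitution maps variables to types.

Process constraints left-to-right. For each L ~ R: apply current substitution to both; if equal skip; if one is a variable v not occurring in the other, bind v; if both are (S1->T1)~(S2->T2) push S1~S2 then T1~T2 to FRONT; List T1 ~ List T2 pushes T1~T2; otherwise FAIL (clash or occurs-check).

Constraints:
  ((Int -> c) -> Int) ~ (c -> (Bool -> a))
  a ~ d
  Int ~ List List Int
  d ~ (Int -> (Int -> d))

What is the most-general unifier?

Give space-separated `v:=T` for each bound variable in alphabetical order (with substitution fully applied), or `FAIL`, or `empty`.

Answer: FAIL

Derivation:
step 1: unify ((Int -> c) -> Int) ~ (c -> (Bool -> a))  [subst: {-} | 3 pending]
  -> decompose arrow: push (Int -> c)~c, Int~(Bool -> a)
step 2: unify (Int -> c) ~ c  [subst: {-} | 4 pending]
  occurs-check fail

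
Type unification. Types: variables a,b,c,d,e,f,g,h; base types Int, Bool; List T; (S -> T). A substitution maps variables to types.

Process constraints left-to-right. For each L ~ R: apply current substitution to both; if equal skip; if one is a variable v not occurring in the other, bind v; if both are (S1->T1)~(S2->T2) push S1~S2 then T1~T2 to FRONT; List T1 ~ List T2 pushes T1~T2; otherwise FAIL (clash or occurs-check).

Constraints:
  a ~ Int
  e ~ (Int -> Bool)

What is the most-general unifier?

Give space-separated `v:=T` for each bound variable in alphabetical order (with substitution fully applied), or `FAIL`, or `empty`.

Answer: a:=Int e:=(Int -> Bool)

Derivation:
step 1: unify a ~ Int  [subst: {-} | 1 pending]
  bind a := Int
step 2: unify e ~ (Int -> Bool)  [subst: {a:=Int} | 0 pending]
  bind e := (Int -> Bool)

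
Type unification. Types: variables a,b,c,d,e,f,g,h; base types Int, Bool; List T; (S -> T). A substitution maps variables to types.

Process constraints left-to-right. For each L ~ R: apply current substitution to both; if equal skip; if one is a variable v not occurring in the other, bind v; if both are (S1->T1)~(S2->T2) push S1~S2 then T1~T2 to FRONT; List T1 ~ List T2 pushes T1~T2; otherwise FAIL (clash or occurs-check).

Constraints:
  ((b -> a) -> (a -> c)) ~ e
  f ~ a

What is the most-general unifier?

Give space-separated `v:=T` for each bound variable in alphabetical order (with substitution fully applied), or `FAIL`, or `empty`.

Answer: e:=((b -> a) -> (a -> c)) f:=a

Derivation:
step 1: unify ((b -> a) -> (a -> c)) ~ e  [subst: {-} | 1 pending]
  bind e := ((b -> a) -> (a -> c))
step 2: unify f ~ a  [subst: {e:=((b -> a) -> (a -> c))} | 0 pending]
  bind f := a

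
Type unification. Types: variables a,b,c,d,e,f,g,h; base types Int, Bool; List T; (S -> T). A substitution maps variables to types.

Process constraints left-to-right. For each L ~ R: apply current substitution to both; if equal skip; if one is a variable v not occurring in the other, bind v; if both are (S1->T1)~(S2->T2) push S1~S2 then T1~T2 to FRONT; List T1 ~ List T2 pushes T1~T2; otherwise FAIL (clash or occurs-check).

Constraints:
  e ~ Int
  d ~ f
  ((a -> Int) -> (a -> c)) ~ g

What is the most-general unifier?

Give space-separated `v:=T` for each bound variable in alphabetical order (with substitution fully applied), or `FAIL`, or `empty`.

Answer: d:=f e:=Int g:=((a -> Int) -> (a -> c))

Derivation:
step 1: unify e ~ Int  [subst: {-} | 2 pending]
  bind e := Int
step 2: unify d ~ f  [subst: {e:=Int} | 1 pending]
  bind d := f
step 3: unify ((a -> Int) -> (a -> c)) ~ g  [subst: {e:=Int, d:=f} | 0 pending]
  bind g := ((a -> Int) -> (a -> c))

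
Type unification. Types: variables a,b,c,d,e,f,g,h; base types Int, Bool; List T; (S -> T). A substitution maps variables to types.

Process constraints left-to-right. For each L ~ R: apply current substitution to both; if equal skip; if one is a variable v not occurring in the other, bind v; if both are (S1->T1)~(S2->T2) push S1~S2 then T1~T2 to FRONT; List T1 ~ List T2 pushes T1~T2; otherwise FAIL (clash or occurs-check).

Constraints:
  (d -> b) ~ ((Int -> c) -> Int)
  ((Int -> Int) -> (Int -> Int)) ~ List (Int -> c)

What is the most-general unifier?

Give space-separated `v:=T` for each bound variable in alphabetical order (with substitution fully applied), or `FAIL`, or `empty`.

Answer: FAIL

Derivation:
step 1: unify (d -> b) ~ ((Int -> c) -> Int)  [subst: {-} | 1 pending]
  -> decompose arrow: push d~(Int -> c), b~Int
step 2: unify d ~ (Int -> c)  [subst: {-} | 2 pending]
  bind d := (Int -> c)
step 3: unify b ~ Int  [subst: {d:=(Int -> c)} | 1 pending]
  bind b := Int
step 4: unify ((Int -> Int) -> (Int -> Int)) ~ List (Int -> c)  [subst: {d:=(Int -> c), b:=Int} | 0 pending]
  clash: ((Int -> Int) -> (Int -> Int)) vs List (Int -> c)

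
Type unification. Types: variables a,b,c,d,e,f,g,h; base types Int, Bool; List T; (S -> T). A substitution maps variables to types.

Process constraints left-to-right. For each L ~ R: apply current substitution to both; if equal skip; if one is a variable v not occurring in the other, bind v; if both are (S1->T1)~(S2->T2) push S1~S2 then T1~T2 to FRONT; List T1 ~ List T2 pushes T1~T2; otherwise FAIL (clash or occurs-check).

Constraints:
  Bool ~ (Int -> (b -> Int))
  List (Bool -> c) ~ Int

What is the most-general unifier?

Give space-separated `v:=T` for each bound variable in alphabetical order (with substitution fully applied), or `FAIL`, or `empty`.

Answer: FAIL

Derivation:
step 1: unify Bool ~ (Int -> (b -> Int))  [subst: {-} | 1 pending]
  clash: Bool vs (Int -> (b -> Int))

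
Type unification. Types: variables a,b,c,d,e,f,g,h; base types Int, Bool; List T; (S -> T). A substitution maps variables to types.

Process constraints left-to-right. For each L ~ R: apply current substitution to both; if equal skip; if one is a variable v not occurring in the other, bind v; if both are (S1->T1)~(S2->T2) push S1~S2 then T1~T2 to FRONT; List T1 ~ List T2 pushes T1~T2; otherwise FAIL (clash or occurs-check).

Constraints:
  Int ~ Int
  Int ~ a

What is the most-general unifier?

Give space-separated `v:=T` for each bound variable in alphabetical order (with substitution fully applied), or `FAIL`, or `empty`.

Answer: a:=Int

Derivation:
step 1: unify Int ~ Int  [subst: {-} | 1 pending]
  -> identical, skip
step 2: unify Int ~ a  [subst: {-} | 0 pending]
  bind a := Int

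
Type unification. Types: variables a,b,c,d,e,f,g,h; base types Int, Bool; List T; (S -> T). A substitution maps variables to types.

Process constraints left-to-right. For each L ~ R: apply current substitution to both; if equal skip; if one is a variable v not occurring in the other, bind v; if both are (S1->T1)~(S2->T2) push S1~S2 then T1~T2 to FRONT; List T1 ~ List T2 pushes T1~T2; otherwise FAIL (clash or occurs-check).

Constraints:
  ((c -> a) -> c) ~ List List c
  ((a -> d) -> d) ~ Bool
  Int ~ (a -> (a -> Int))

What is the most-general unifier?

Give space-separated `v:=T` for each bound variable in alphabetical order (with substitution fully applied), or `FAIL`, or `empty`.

step 1: unify ((c -> a) -> c) ~ List List c  [subst: {-} | 2 pending]
  clash: ((c -> a) -> c) vs List List c

Answer: FAIL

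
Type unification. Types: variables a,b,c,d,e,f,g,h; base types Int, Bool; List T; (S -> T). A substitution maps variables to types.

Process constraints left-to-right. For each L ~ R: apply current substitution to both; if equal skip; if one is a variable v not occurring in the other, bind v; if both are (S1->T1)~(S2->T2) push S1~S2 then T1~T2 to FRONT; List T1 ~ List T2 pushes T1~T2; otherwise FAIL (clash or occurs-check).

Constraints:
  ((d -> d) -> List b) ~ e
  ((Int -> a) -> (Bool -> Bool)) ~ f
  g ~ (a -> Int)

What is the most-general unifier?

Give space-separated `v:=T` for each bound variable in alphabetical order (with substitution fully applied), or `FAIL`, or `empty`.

Answer: e:=((d -> d) -> List b) f:=((Int -> a) -> (Bool -> Bool)) g:=(a -> Int)

Derivation:
step 1: unify ((d -> d) -> List b) ~ e  [subst: {-} | 2 pending]
  bind e := ((d -> d) -> List b)
step 2: unify ((Int -> a) -> (Bool -> Bool)) ~ f  [subst: {e:=((d -> d) -> List b)} | 1 pending]
  bind f := ((Int -> a) -> (Bool -> Bool))
step 3: unify g ~ (a -> Int)  [subst: {e:=((d -> d) -> List b), f:=((Int -> a) -> (Bool -> Bool))} | 0 pending]
  bind g := (a -> Int)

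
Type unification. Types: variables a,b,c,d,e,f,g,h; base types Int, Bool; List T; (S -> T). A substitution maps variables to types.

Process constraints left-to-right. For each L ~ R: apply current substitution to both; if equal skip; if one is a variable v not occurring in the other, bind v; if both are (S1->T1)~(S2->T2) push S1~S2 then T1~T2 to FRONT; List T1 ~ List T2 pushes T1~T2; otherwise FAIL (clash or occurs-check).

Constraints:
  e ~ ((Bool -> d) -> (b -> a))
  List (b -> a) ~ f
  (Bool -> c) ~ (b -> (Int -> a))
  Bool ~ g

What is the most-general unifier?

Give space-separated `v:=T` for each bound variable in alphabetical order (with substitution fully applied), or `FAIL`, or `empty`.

step 1: unify e ~ ((Bool -> d) -> (b -> a))  [subst: {-} | 3 pending]
  bind e := ((Bool -> d) -> (b -> a))
step 2: unify List (b -> a) ~ f  [subst: {e:=((Bool -> d) -> (b -> a))} | 2 pending]
  bind f := List (b -> a)
step 3: unify (Bool -> c) ~ (b -> (Int -> a))  [subst: {e:=((Bool -> d) -> (b -> a)), f:=List (b -> a)} | 1 pending]
  -> decompose arrow: push Bool~b, c~(Int -> a)
step 4: unify Bool ~ b  [subst: {e:=((Bool -> d) -> (b -> a)), f:=List (b -> a)} | 2 pending]
  bind b := Bool
step 5: unify c ~ (Int -> a)  [subst: {e:=((Bool -> d) -> (b -> a)), f:=List (b -> a), b:=Bool} | 1 pending]
  bind c := (Int -> a)
step 6: unify Bool ~ g  [subst: {e:=((Bool -> d) -> (b -> a)), f:=List (b -> a), b:=Bool, c:=(Int -> a)} | 0 pending]
  bind g := Bool

Answer: b:=Bool c:=(Int -> a) e:=((Bool -> d) -> (Bool -> a)) f:=List (Bool -> a) g:=Bool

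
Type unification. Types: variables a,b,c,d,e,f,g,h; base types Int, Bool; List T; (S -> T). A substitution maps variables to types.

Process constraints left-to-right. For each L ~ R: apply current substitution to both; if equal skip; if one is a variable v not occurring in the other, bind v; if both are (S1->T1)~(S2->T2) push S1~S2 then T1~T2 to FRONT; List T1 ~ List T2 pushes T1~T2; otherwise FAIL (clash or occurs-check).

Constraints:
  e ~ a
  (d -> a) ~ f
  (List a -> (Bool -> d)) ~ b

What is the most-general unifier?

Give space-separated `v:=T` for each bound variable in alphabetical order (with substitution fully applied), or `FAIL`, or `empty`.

Answer: b:=(List a -> (Bool -> d)) e:=a f:=(d -> a)

Derivation:
step 1: unify e ~ a  [subst: {-} | 2 pending]
  bind e := a
step 2: unify (d -> a) ~ f  [subst: {e:=a} | 1 pending]
  bind f := (d -> a)
step 3: unify (List a -> (Bool -> d)) ~ b  [subst: {e:=a, f:=(d -> a)} | 0 pending]
  bind b := (List a -> (Bool -> d))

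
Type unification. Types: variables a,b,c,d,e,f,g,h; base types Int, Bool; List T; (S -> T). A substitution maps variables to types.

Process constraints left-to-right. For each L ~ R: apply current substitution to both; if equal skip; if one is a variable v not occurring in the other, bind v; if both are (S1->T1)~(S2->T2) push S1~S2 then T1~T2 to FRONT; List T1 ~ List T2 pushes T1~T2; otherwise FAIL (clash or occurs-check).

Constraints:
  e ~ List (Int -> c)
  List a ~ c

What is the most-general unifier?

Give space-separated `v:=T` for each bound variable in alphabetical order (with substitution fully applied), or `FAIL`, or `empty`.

Answer: c:=List a e:=List (Int -> List a)

Derivation:
step 1: unify e ~ List (Int -> c)  [subst: {-} | 1 pending]
  bind e := List (Int -> c)
step 2: unify List a ~ c  [subst: {e:=List (Int -> c)} | 0 pending]
  bind c := List a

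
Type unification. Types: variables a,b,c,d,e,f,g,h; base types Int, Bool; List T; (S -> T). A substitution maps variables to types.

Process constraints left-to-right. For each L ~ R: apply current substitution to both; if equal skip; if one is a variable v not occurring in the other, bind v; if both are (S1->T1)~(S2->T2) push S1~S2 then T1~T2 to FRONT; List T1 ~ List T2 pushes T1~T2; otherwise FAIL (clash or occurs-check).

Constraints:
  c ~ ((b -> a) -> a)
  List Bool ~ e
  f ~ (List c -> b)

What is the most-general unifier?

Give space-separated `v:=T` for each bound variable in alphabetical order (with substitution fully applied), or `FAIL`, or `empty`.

Answer: c:=((b -> a) -> a) e:=List Bool f:=(List ((b -> a) -> a) -> b)

Derivation:
step 1: unify c ~ ((b -> a) -> a)  [subst: {-} | 2 pending]
  bind c := ((b -> a) -> a)
step 2: unify List Bool ~ e  [subst: {c:=((b -> a) -> a)} | 1 pending]
  bind e := List Bool
step 3: unify f ~ (List ((b -> a) -> a) -> b)  [subst: {c:=((b -> a) -> a), e:=List Bool} | 0 pending]
  bind f := (List ((b -> a) -> a) -> b)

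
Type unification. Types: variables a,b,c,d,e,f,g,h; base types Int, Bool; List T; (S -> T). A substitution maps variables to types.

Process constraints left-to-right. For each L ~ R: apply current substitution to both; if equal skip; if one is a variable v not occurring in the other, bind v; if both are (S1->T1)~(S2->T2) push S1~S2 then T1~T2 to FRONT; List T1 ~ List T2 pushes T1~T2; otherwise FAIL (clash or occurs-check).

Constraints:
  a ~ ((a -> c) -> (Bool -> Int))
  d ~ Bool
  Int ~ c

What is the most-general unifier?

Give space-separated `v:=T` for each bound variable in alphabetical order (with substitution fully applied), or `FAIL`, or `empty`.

Answer: FAIL

Derivation:
step 1: unify a ~ ((a -> c) -> (Bool -> Int))  [subst: {-} | 2 pending]
  occurs-check fail: a in ((a -> c) -> (Bool -> Int))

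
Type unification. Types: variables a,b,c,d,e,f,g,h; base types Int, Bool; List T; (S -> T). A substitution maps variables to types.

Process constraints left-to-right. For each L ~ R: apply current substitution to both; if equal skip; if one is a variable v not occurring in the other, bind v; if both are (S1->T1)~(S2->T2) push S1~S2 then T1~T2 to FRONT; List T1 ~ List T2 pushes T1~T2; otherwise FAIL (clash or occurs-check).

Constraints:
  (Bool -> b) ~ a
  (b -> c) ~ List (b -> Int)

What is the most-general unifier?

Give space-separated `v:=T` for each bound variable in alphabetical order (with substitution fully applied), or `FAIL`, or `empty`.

Answer: FAIL

Derivation:
step 1: unify (Bool -> b) ~ a  [subst: {-} | 1 pending]
  bind a := (Bool -> b)
step 2: unify (b -> c) ~ List (b -> Int)  [subst: {a:=(Bool -> b)} | 0 pending]
  clash: (b -> c) vs List (b -> Int)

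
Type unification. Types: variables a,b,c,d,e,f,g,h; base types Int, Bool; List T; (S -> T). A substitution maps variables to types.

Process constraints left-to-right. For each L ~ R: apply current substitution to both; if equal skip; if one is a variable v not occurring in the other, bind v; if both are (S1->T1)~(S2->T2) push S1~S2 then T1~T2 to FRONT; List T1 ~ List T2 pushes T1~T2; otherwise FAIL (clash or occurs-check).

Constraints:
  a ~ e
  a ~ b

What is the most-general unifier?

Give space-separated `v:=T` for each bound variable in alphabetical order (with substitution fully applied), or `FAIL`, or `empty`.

step 1: unify a ~ e  [subst: {-} | 1 pending]
  bind a := e
step 2: unify e ~ b  [subst: {a:=e} | 0 pending]
  bind e := b

Answer: a:=b e:=b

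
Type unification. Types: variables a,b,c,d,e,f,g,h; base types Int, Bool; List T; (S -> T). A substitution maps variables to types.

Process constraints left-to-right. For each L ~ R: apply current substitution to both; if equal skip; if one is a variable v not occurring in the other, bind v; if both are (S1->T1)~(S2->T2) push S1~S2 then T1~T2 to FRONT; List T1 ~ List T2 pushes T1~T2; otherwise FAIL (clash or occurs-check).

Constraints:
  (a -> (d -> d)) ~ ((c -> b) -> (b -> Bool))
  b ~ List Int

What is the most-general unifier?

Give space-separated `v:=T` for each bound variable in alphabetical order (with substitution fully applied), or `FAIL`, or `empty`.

Answer: FAIL

Derivation:
step 1: unify (a -> (d -> d)) ~ ((c -> b) -> (b -> Bool))  [subst: {-} | 1 pending]
  -> decompose arrow: push a~(c -> b), (d -> d)~(b -> Bool)
step 2: unify a ~ (c -> b)  [subst: {-} | 2 pending]
  bind a := (c -> b)
step 3: unify (d -> d) ~ (b -> Bool)  [subst: {a:=(c -> b)} | 1 pending]
  -> decompose arrow: push d~b, d~Bool
step 4: unify d ~ b  [subst: {a:=(c -> b)} | 2 pending]
  bind d := b
step 5: unify b ~ Bool  [subst: {a:=(c -> b), d:=b} | 1 pending]
  bind b := Bool
step 6: unify Bool ~ List Int  [subst: {a:=(c -> b), d:=b, b:=Bool} | 0 pending]
  clash: Bool vs List Int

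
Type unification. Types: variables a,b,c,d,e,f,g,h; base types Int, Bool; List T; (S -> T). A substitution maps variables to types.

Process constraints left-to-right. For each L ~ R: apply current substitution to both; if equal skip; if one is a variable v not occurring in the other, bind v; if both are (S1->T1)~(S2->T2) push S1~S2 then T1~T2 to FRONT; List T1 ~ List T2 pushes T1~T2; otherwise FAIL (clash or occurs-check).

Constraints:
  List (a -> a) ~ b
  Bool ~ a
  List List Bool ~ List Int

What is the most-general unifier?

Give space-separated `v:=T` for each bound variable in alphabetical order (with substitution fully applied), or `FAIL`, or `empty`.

step 1: unify List (a -> a) ~ b  [subst: {-} | 2 pending]
  bind b := List (a -> a)
step 2: unify Bool ~ a  [subst: {b:=List (a -> a)} | 1 pending]
  bind a := Bool
step 3: unify List List Bool ~ List Int  [subst: {b:=List (a -> a), a:=Bool} | 0 pending]
  -> decompose List: push List Bool~Int
step 4: unify List Bool ~ Int  [subst: {b:=List (a -> a), a:=Bool} | 0 pending]
  clash: List Bool vs Int

Answer: FAIL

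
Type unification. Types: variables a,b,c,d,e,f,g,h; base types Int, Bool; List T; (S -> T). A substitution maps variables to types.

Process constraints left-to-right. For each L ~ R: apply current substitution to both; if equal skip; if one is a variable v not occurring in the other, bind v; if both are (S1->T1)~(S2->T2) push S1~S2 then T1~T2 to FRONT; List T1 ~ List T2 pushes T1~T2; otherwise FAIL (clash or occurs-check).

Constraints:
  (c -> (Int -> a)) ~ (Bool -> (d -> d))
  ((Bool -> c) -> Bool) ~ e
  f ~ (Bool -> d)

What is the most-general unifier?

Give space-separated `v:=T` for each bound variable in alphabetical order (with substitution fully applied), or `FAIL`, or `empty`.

Answer: a:=Int c:=Bool d:=Int e:=((Bool -> Bool) -> Bool) f:=(Bool -> Int)

Derivation:
step 1: unify (c -> (Int -> a)) ~ (Bool -> (d -> d))  [subst: {-} | 2 pending]
  -> decompose arrow: push c~Bool, (Int -> a)~(d -> d)
step 2: unify c ~ Bool  [subst: {-} | 3 pending]
  bind c := Bool
step 3: unify (Int -> a) ~ (d -> d)  [subst: {c:=Bool} | 2 pending]
  -> decompose arrow: push Int~d, a~d
step 4: unify Int ~ d  [subst: {c:=Bool} | 3 pending]
  bind d := Int
step 5: unify a ~ Int  [subst: {c:=Bool, d:=Int} | 2 pending]
  bind a := Int
step 6: unify ((Bool -> Bool) -> Bool) ~ e  [subst: {c:=Bool, d:=Int, a:=Int} | 1 pending]
  bind e := ((Bool -> Bool) -> Bool)
step 7: unify f ~ (Bool -> Int)  [subst: {c:=Bool, d:=Int, a:=Int, e:=((Bool -> Bool) -> Bool)} | 0 pending]
  bind f := (Bool -> Int)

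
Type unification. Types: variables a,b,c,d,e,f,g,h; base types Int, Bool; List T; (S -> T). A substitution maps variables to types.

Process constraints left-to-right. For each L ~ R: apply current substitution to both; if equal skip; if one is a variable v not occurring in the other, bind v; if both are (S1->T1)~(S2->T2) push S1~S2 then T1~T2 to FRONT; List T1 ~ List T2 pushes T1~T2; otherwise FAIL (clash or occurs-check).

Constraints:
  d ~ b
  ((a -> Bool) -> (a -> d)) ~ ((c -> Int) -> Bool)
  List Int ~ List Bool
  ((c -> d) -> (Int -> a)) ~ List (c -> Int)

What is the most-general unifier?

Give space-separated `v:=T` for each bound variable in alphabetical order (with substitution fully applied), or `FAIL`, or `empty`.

step 1: unify d ~ b  [subst: {-} | 3 pending]
  bind d := b
step 2: unify ((a -> Bool) -> (a -> b)) ~ ((c -> Int) -> Bool)  [subst: {d:=b} | 2 pending]
  -> decompose arrow: push (a -> Bool)~(c -> Int), (a -> b)~Bool
step 3: unify (a -> Bool) ~ (c -> Int)  [subst: {d:=b} | 3 pending]
  -> decompose arrow: push a~c, Bool~Int
step 4: unify a ~ c  [subst: {d:=b} | 4 pending]
  bind a := c
step 5: unify Bool ~ Int  [subst: {d:=b, a:=c} | 3 pending]
  clash: Bool vs Int

Answer: FAIL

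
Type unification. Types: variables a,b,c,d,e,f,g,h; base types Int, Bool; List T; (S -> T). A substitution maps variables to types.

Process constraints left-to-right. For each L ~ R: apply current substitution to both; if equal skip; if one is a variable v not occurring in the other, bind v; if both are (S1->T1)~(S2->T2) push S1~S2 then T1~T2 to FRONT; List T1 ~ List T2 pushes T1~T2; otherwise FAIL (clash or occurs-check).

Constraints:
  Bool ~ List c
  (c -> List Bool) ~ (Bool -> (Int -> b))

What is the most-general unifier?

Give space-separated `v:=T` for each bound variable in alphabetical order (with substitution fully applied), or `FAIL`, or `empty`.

step 1: unify Bool ~ List c  [subst: {-} | 1 pending]
  clash: Bool vs List c

Answer: FAIL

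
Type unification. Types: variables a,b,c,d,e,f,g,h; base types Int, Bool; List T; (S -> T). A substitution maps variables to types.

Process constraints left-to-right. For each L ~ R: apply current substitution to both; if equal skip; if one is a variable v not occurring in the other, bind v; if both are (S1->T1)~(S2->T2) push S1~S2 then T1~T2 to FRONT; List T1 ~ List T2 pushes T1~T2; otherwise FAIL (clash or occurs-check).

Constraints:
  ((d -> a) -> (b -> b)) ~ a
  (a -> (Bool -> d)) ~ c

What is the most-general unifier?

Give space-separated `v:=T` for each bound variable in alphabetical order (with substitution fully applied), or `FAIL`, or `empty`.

Answer: FAIL

Derivation:
step 1: unify ((d -> a) -> (b -> b)) ~ a  [subst: {-} | 1 pending]
  occurs-check fail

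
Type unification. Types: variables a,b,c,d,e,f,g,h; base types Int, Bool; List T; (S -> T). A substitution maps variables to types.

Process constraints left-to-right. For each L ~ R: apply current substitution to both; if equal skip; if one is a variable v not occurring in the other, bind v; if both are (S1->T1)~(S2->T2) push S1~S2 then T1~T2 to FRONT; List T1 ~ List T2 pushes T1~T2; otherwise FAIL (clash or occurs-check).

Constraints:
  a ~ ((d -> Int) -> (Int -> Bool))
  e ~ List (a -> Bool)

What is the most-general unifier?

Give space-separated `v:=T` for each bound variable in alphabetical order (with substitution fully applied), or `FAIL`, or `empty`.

step 1: unify a ~ ((d -> Int) -> (Int -> Bool))  [subst: {-} | 1 pending]
  bind a := ((d -> Int) -> (Int -> Bool))
step 2: unify e ~ List (((d -> Int) -> (Int -> Bool)) -> Bool)  [subst: {a:=((d -> Int) -> (Int -> Bool))} | 0 pending]
  bind e := List (((d -> Int) -> (Int -> Bool)) -> Bool)

Answer: a:=((d -> Int) -> (Int -> Bool)) e:=List (((d -> Int) -> (Int -> Bool)) -> Bool)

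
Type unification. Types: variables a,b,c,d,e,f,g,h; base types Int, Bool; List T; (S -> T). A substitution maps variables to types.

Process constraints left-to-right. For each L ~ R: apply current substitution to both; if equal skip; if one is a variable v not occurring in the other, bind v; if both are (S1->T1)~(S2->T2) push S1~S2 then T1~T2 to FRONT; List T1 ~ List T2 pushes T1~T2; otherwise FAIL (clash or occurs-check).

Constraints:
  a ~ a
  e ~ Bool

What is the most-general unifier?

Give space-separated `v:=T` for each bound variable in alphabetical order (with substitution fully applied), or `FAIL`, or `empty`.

step 1: unify a ~ a  [subst: {-} | 1 pending]
  -> identical, skip
step 2: unify e ~ Bool  [subst: {-} | 0 pending]
  bind e := Bool

Answer: e:=Bool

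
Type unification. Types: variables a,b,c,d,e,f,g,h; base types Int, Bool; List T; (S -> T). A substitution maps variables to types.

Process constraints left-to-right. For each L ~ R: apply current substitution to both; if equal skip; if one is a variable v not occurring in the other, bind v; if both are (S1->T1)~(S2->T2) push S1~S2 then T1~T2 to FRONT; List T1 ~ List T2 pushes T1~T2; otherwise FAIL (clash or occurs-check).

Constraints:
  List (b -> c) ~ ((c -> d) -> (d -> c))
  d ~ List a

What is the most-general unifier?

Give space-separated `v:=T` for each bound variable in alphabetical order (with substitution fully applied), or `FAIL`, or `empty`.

step 1: unify List (b -> c) ~ ((c -> d) -> (d -> c))  [subst: {-} | 1 pending]
  clash: List (b -> c) vs ((c -> d) -> (d -> c))

Answer: FAIL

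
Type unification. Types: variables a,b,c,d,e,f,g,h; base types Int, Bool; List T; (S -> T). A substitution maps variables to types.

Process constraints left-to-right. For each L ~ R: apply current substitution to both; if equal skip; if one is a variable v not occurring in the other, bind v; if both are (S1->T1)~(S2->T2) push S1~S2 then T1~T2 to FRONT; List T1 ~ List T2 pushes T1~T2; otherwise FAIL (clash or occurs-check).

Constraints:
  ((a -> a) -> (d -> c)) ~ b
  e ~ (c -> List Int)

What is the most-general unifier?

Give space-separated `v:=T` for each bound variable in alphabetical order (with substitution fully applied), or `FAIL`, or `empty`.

Answer: b:=((a -> a) -> (d -> c)) e:=(c -> List Int)

Derivation:
step 1: unify ((a -> a) -> (d -> c)) ~ b  [subst: {-} | 1 pending]
  bind b := ((a -> a) -> (d -> c))
step 2: unify e ~ (c -> List Int)  [subst: {b:=((a -> a) -> (d -> c))} | 0 pending]
  bind e := (c -> List Int)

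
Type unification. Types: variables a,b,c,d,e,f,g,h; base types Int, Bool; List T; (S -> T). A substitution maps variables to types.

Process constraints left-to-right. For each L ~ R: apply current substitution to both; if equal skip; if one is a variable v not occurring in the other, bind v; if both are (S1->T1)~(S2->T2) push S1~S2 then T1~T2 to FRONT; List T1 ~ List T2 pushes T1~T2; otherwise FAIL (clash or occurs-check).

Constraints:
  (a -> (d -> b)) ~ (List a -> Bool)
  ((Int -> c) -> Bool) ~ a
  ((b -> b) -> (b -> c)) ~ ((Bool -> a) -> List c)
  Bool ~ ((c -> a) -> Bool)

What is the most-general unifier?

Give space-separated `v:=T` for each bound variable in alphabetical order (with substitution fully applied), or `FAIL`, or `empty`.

step 1: unify (a -> (d -> b)) ~ (List a -> Bool)  [subst: {-} | 3 pending]
  -> decompose arrow: push a~List a, (d -> b)~Bool
step 2: unify a ~ List a  [subst: {-} | 4 pending]
  occurs-check fail: a in List a

Answer: FAIL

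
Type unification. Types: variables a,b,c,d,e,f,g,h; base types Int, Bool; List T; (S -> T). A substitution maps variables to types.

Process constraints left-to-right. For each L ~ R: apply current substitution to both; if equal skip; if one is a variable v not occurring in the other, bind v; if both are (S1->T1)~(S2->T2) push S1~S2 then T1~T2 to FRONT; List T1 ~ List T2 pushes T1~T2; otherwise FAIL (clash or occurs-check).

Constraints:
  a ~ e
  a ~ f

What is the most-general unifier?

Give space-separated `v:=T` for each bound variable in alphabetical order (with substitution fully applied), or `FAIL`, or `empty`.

Answer: a:=f e:=f

Derivation:
step 1: unify a ~ e  [subst: {-} | 1 pending]
  bind a := e
step 2: unify e ~ f  [subst: {a:=e} | 0 pending]
  bind e := f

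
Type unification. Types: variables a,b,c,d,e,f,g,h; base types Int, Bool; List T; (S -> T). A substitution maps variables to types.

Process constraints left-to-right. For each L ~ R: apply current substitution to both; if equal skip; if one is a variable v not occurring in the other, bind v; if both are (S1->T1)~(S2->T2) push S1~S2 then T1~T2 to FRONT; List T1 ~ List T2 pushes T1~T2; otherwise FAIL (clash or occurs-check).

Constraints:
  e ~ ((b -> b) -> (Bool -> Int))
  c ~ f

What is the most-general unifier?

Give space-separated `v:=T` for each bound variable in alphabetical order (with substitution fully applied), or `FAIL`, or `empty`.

Answer: c:=f e:=((b -> b) -> (Bool -> Int))

Derivation:
step 1: unify e ~ ((b -> b) -> (Bool -> Int))  [subst: {-} | 1 pending]
  bind e := ((b -> b) -> (Bool -> Int))
step 2: unify c ~ f  [subst: {e:=((b -> b) -> (Bool -> Int))} | 0 pending]
  bind c := f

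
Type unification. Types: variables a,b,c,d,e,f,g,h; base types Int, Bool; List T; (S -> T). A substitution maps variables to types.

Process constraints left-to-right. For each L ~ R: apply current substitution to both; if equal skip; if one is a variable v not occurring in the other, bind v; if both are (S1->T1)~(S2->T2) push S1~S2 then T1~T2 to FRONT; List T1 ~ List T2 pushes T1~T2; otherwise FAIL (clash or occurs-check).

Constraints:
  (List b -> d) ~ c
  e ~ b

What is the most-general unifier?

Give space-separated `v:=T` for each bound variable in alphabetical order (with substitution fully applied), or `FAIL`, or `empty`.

Answer: c:=(List b -> d) e:=b

Derivation:
step 1: unify (List b -> d) ~ c  [subst: {-} | 1 pending]
  bind c := (List b -> d)
step 2: unify e ~ b  [subst: {c:=(List b -> d)} | 0 pending]
  bind e := b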